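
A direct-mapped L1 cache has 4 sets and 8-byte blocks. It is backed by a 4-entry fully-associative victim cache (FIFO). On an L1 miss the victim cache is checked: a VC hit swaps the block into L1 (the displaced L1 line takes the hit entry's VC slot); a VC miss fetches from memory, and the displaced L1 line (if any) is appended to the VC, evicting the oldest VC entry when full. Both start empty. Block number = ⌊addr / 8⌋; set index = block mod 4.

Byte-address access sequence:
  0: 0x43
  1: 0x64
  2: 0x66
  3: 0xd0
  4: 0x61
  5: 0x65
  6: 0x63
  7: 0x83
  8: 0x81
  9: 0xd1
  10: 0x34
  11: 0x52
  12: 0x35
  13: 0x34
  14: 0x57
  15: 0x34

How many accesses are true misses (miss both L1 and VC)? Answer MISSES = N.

#0 0x43→b8/s0 MISS; vc=[]
#1 0x64→b12/s0 MISS; vc=[8]
#2 0x66→b12/s0 L1-HIT; vc=[8]
#3 0xd0→b26/s2 MISS; vc=[8]
#4 0x61→b12/s0 L1-HIT; vc=[8]
#5 0x65→b12/s0 L1-HIT; vc=[8]
#6 0x63→b12/s0 L1-HIT; vc=[8]
#7 0x83→b16/s0 MISS; vc=[8,12]
#8 0x81→b16/s0 L1-HIT; vc=[8,12]
#9 0xd1→b26/s2 L1-HIT; vc=[8,12]
#10 0x34→b6/s2 MISS; vc=[8,12,26]
#11 0x52→b10/s2 MISS; vc=[8,12,26,6]
#12 0x35→b6/s2 VC-HIT; vc=[8,12,26,10]
#13 0x34→b6/s2 L1-HIT; vc=[8,12,26,10]
#14 0x57→b10/s2 VC-HIT; vc=[8,12,26,6]
#15 0x34→b6/s2 VC-HIT; vc=[8,12,26,10]

MISSES = 6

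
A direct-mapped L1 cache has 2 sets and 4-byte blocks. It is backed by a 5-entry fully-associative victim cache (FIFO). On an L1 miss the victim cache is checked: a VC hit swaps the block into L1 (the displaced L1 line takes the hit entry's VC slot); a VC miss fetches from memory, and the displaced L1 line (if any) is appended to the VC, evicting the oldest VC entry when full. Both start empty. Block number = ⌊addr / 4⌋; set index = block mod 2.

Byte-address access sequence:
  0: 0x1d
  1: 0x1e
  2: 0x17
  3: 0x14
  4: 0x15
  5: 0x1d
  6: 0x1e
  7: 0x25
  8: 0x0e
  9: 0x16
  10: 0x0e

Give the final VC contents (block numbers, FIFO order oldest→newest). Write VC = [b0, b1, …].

VC = [5, 7, 9]

#0 0x1d→b7/s1 MISS; vc=[]
#1 0x1e→b7/s1 L1-HIT; vc=[]
#2 0x17→b5/s1 MISS; vc=[7]
#3 0x14→b5/s1 L1-HIT; vc=[7]
#4 0x15→b5/s1 L1-HIT; vc=[7]
#5 0x1d→b7/s1 VC-HIT; vc=[5]
#6 0x1e→b7/s1 L1-HIT; vc=[5]
#7 0x25→b9/s1 MISS; vc=[5,7]
#8 0xe→b3/s1 MISS; vc=[5,7,9]
#9 0x16→b5/s1 VC-HIT; vc=[3,7,9]
#10 0xe→b3/s1 VC-HIT; vc=[5,7,9]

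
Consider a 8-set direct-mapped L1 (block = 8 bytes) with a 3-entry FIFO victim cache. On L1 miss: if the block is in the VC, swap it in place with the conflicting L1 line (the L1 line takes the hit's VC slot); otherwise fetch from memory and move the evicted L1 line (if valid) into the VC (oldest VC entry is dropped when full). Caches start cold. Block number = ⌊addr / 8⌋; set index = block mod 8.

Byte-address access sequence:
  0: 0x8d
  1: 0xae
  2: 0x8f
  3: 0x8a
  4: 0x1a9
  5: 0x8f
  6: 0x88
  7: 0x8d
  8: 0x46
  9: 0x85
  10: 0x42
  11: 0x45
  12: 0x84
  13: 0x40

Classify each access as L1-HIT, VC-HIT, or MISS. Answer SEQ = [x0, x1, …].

  [0] addr=0x8d blk=17 s=1: MISS | VC []
  [1] addr=0xae blk=21 s=5: MISS | VC []
  [2] addr=0x8f blk=17 s=1: L1-HIT | VC []
  [3] addr=0x8a blk=17 s=1: L1-HIT | VC []
  [4] addr=0x1a9 blk=53 s=5: MISS | VC [21]
  [5] addr=0x8f blk=17 s=1: L1-HIT | VC [21]
  [6] addr=0x88 blk=17 s=1: L1-HIT | VC [21]
  [7] addr=0x8d blk=17 s=1: L1-HIT | VC [21]
  [8] addr=0x46 blk=8 s=0: MISS | VC [21]
  [9] addr=0x85 blk=16 s=0: MISS | VC [21, 8]
  [10] addr=0x42 blk=8 s=0: VC-HIT | VC [21, 16]
  [11] addr=0x45 blk=8 s=0: L1-HIT | VC [21, 16]
  [12] addr=0x84 blk=16 s=0: VC-HIT | VC [21, 8]
  [13] addr=0x40 blk=8 s=0: VC-HIT | VC [21, 16]

SEQ = [MISS, MISS, L1-HIT, L1-HIT, MISS, L1-HIT, L1-HIT, L1-HIT, MISS, MISS, VC-HIT, L1-HIT, VC-HIT, VC-HIT]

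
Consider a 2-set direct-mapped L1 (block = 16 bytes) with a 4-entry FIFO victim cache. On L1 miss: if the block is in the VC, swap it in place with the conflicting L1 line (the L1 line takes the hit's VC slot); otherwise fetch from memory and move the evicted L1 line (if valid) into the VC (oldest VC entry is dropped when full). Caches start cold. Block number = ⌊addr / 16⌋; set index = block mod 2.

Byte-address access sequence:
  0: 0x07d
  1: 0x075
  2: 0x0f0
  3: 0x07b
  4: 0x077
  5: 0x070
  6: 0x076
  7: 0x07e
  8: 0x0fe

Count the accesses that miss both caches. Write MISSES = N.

  [0] addr=0x7d blk=7 s=1: MISS | VC []
  [1] addr=0x75 blk=7 s=1: L1-HIT | VC []
  [2] addr=0xf0 blk=15 s=1: MISS | VC [7]
  [3] addr=0x7b blk=7 s=1: VC-HIT | VC [15]
  [4] addr=0x77 blk=7 s=1: L1-HIT | VC [15]
  [5] addr=0x70 blk=7 s=1: L1-HIT | VC [15]
  [6] addr=0x76 blk=7 s=1: L1-HIT | VC [15]
  [7] addr=0x7e blk=7 s=1: L1-HIT | VC [15]
  [8] addr=0xfe blk=15 s=1: VC-HIT | VC [7]

MISSES = 2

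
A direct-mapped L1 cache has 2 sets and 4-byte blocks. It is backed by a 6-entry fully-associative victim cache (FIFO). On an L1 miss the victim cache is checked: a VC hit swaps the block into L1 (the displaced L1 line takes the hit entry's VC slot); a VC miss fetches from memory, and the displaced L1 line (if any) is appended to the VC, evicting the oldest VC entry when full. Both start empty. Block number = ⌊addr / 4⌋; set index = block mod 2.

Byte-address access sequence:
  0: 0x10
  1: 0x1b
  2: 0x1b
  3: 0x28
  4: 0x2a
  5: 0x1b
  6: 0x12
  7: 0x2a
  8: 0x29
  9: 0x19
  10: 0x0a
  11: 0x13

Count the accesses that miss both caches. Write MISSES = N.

  [0] addr=0x10 blk=4 s=0: MISS | VC []
  [1] addr=0x1b blk=6 s=0: MISS | VC [4]
  [2] addr=0x1b blk=6 s=0: L1-HIT | VC [4]
  [3] addr=0x28 blk=10 s=0: MISS | VC [4, 6]
  [4] addr=0x2a blk=10 s=0: L1-HIT | VC [4, 6]
  [5] addr=0x1b blk=6 s=0: VC-HIT | VC [4, 10]
  [6] addr=0x12 blk=4 s=0: VC-HIT | VC [6, 10]
  [7] addr=0x2a blk=10 s=0: VC-HIT | VC [6, 4]
  [8] addr=0x29 blk=10 s=0: L1-HIT | VC [6, 4]
  [9] addr=0x19 blk=6 s=0: VC-HIT | VC [10, 4]
  [10] addr=0xa blk=2 s=0: MISS | VC [10, 4, 6]
  [11] addr=0x13 blk=4 s=0: VC-HIT | VC [10, 2, 6]

MISSES = 4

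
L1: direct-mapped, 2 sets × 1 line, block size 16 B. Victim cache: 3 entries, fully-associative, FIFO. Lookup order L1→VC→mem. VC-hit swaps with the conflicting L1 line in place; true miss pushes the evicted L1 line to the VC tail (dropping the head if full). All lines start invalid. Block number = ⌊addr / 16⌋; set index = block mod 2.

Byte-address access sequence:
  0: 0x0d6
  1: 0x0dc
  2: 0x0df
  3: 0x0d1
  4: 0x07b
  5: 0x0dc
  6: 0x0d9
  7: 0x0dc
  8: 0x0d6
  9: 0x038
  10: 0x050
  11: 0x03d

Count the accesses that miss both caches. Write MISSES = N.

MISSES = 4

#0 0xd6→b13/s1 MISS; vc=[]
#1 0xdc→b13/s1 L1-HIT; vc=[]
#2 0xdf→b13/s1 L1-HIT; vc=[]
#3 0xd1→b13/s1 L1-HIT; vc=[]
#4 0x7b→b7/s1 MISS; vc=[13]
#5 0xdc→b13/s1 VC-HIT; vc=[7]
#6 0xd9→b13/s1 L1-HIT; vc=[7]
#7 0xdc→b13/s1 L1-HIT; vc=[7]
#8 0xd6→b13/s1 L1-HIT; vc=[7]
#9 0x38→b3/s1 MISS; vc=[7,13]
#10 0x50→b5/s1 MISS; vc=[7,13,3]
#11 0x3d→b3/s1 VC-HIT; vc=[7,13,5]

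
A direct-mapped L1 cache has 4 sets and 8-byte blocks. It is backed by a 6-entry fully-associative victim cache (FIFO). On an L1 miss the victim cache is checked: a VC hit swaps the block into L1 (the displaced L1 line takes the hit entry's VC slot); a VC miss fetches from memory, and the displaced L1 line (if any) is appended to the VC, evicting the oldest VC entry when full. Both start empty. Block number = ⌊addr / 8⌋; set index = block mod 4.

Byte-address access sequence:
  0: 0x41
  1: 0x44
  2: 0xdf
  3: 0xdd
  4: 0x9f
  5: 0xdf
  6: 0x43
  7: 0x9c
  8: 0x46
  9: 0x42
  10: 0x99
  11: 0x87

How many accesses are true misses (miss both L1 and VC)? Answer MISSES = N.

#0 0x41→b8/s0 MISS; vc=[]
#1 0x44→b8/s0 L1-HIT; vc=[]
#2 0xdf→b27/s3 MISS; vc=[]
#3 0xdd→b27/s3 L1-HIT; vc=[]
#4 0x9f→b19/s3 MISS; vc=[27]
#5 0xdf→b27/s3 VC-HIT; vc=[19]
#6 0x43→b8/s0 L1-HIT; vc=[19]
#7 0x9c→b19/s3 VC-HIT; vc=[27]
#8 0x46→b8/s0 L1-HIT; vc=[27]
#9 0x42→b8/s0 L1-HIT; vc=[27]
#10 0x99→b19/s3 L1-HIT; vc=[27]
#11 0x87→b16/s0 MISS; vc=[27,8]

MISSES = 4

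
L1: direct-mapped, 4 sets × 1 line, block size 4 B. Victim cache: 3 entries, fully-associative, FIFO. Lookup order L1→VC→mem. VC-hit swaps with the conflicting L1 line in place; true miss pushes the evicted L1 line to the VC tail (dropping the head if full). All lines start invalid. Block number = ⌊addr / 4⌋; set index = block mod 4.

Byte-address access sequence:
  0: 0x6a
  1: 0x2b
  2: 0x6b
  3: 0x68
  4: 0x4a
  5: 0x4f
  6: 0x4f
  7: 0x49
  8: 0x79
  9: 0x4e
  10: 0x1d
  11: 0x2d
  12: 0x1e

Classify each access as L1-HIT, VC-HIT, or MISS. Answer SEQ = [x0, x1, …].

  [0] addr=0x6a blk=26 s=2: MISS | VC []
  [1] addr=0x2b blk=10 s=2: MISS | VC [26]
  [2] addr=0x6b blk=26 s=2: VC-HIT | VC [10]
  [3] addr=0x68 blk=26 s=2: L1-HIT | VC [10]
  [4] addr=0x4a blk=18 s=2: MISS | VC [10, 26]
  [5] addr=0x4f blk=19 s=3: MISS | VC [10, 26]
  [6] addr=0x4f blk=19 s=3: L1-HIT | VC [10, 26]
  [7] addr=0x49 blk=18 s=2: L1-HIT | VC [10, 26]
  [8] addr=0x79 blk=30 s=2: MISS | VC [10, 26, 18]
  [9] addr=0x4e blk=19 s=3: L1-HIT | VC [10, 26, 18]
  [10] addr=0x1d blk=7 s=3: MISS | VC [26, 18, 19]
  [11] addr=0x2d blk=11 s=3: MISS | VC [18, 19, 7]
  [12] addr=0x1e blk=7 s=3: VC-HIT | VC [18, 19, 11]

SEQ = [MISS, MISS, VC-HIT, L1-HIT, MISS, MISS, L1-HIT, L1-HIT, MISS, L1-HIT, MISS, MISS, VC-HIT]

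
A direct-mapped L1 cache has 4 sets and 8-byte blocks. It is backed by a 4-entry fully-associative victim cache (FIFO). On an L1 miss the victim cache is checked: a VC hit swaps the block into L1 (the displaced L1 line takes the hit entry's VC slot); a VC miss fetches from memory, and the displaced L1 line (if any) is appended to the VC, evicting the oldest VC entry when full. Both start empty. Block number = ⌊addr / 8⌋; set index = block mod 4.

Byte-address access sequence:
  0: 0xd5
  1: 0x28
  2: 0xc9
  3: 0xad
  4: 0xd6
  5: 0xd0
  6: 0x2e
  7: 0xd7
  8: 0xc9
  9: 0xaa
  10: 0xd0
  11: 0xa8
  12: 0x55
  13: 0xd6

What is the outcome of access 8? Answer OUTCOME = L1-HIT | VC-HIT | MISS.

#0 0xd5→b26/s2 MISS; vc=[]
#1 0x28→b5/s1 MISS; vc=[]
#2 0xc9→b25/s1 MISS; vc=[5]
#3 0xad→b21/s1 MISS; vc=[5,25]
#4 0xd6→b26/s2 L1-HIT; vc=[5,25]
#5 0xd0→b26/s2 L1-HIT; vc=[5,25]
#6 0x2e→b5/s1 VC-HIT; vc=[21,25]
#7 0xd7→b26/s2 L1-HIT; vc=[21,25]
#8 0xc9→b25/s1 VC-HIT; vc=[21,5]
#9 0xaa→b21/s1 VC-HIT; vc=[25,5]
#10 0xd0→b26/s2 L1-HIT; vc=[25,5]
#11 0xa8→b21/s1 L1-HIT; vc=[25,5]
#12 0x55→b10/s2 MISS; vc=[25,5,26]
#13 0xd6→b26/s2 VC-HIT; vc=[25,5,10]

OUTCOME = VC-HIT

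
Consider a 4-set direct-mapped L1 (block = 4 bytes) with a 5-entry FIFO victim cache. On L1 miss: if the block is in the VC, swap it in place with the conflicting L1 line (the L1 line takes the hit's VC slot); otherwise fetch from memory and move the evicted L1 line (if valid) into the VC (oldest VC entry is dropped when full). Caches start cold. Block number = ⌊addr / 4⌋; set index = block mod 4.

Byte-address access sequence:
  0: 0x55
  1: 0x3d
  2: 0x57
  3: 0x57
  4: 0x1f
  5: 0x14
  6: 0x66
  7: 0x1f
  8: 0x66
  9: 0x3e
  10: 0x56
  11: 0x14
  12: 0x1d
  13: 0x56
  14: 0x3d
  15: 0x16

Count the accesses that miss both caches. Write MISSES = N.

MISSES = 5

#0 0x55→b21/s1 MISS; vc=[]
#1 0x3d→b15/s3 MISS; vc=[]
#2 0x57→b21/s1 L1-HIT; vc=[]
#3 0x57→b21/s1 L1-HIT; vc=[]
#4 0x1f→b7/s3 MISS; vc=[15]
#5 0x14→b5/s1 MISS; vc=[15,21]
#6 0x66→b25/s1 MISS; vc=[15,21,5]
#7 0x1f→b7/s3 L1-HIT; vc=[15,21,5]
#8 0x66→b25/s1 L1-HIT; vc=[15,21,5]
#9 0x3e→b15/s3 VC-HIT; vc=[7,21,5]
#10 0x56→b21/s1 VC-HIT; vc=[7,25,5]
#11 0x14→b5/s1 VC-HIT; vc=[7,25,21]
#12 0x1d→b7/s3 VC-HIT; vc=[15,25,21]
#13 0x56→b21/s1 VC-HIT; vc=[15,25,5]
#14 0x3d→b15/s3 VC-HIT; vc=[7,25,5]
#15 0x16→b5/s1 VC-HIT; vc=[7,25,21]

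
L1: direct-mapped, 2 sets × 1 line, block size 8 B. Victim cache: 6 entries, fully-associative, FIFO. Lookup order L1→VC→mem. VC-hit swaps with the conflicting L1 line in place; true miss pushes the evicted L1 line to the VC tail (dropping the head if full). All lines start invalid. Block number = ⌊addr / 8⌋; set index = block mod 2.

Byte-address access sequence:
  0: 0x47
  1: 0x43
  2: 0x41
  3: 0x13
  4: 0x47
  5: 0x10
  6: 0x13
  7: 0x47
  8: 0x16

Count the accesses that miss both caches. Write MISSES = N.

MISSES = 2

0: 0x47 (blk 8, set 0) → MISS  vc=[]
1: 0x43 (blk 8, set 0) → L1-HIT  vc=[]
2: 0x41 (blk 8, set 0) → L1-HIT  vc=[]
3: 0x13 (blk 2, set 0) → MISS  vc=[8]
4: 0x47 (blk 8, set 0) → VC-HIT  vc=[2]
5: 0x10 (blk 2, set 0) → VC-HIT  vc=[8]
6: 0x13 (blk 2, set 0) → L1-HIT  vc=[8]
7: 0x47 (blk 8, set 0) → VC-HIT  vc=[2]
8: 0x16 (blk 2, set 0) → VC-HIT  vc=[8]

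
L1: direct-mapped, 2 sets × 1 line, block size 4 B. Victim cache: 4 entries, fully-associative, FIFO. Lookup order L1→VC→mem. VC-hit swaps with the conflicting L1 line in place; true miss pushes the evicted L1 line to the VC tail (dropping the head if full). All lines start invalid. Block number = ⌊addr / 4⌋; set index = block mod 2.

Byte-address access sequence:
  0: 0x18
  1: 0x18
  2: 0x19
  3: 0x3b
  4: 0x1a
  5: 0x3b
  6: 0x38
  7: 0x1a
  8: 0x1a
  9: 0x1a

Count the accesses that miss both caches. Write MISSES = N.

MISSES = 2

  [0] addr=0x18 blk=6 s=0: MISS | VC []
  [1] addr=0x18 blk=6 s=0: L1-HIT | VC []
  [2] addr=0x19 blk=6 s=0: L1-HIT | VC []
  [3] addr=0x3b blk=14 s=0: MISS | VC [6]
  [4] addr=0x1a blk=6 s=0: VC-HIT | VC [14]
  [5] addr=0x3b blk=14 s=0: VC-HIT | VC [6]
  [6] addr=0x38 blk=14 s=0: L1-HIT | VC [6]
  [7] addr=0x1a blk=6 s=0: VC-HIT | VC [14]
  [8] addr=0x1a blk=6 s=0: L1-HIT | VC [14]
  [9] addr=0x1a blk=6 s=0: L1-HIT | VC [14]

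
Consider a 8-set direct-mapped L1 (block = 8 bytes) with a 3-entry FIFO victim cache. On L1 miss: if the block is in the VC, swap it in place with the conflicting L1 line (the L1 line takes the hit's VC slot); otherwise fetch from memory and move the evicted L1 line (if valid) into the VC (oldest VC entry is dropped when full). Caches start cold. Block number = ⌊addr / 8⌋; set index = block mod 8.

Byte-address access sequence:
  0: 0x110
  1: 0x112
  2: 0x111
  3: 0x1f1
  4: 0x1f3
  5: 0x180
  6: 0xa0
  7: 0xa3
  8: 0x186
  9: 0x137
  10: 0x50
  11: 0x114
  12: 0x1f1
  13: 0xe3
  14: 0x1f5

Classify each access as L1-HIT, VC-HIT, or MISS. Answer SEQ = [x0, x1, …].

SEQ = [MISS, L1-HIT, L1-HIT, MISS, L1-HIT, MISS, MISS, L1-HIT, L1-HIT, MISS, MISS, VC-HIT, VC-HIT, MISS, L1-HIT]

  [0] addr=0x110 blk=34 s=2: MISS | VC []
  [1] addr=0x112 blk=34 s=2: L1-HIT | VC []
  [2] addr=0x111 blk=34 s=2: L1-HIT | VC []
  [3] addr=0x1f1 blk=62 s=6: MISS | VC []
  [4] addr=0x1f3 blk=62 s=6: L1-HIT | VC []
  [5] addr=0x180 blk=48 s=0: MISS | VC []
  [6] addr=0xa0 blk=20 s=4: MISS | VC []
  [7] addr=0xa3 blk=20 s=4: L1-HIT | VC []
  [8] addr=0x186 blk=48 s=0: L1-HIT | VC []
  [9] addr=0x137 blk=38 s=6: MISS | VC [62]
  [10] addr=0x50 blk=10 s=2: MISS | VC [62, 34]
  [11] addr=0x114 blk=34 s=2: VC-HIT | VC [62, 10]
  [12] addr=0x1f1 blk=62 s=6: VC-HIT | VC [38, 10]
  [13] addr=0xe3 blk=28 s=4: MISS | VC [38, 10, 20]
  [14] addr=0x1f5 blk=62 s=6: L1-HIT | VC [38, 10, 20]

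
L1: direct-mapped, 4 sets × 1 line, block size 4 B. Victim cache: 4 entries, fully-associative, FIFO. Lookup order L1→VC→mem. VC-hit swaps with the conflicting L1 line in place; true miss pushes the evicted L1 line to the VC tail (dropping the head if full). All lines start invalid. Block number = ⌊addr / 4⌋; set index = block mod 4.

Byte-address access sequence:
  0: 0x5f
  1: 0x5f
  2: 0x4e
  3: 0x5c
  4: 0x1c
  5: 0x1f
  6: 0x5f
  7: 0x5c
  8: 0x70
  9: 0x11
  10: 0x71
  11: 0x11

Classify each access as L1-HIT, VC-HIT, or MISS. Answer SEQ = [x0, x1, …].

SEQ = [MISS, L1-HIT, MISS, VC-HIT, MISS, L1-HIT, VC-HIT, L1-HIT, MISS, MISS, VC-HIT, VC-HIT]

  [0] addr=0x5f blk=23 s=3: MISS | VC []
  [1] addr=0x5f blk=23 s=3: L1-HIT | VC []
  [2] addr=0x4e blk=19 s=3: MISS | VC [23]
  [3] addr=0x5c blk=23 s=3: VC-HIT | VC [19]
  [4] addr=0x1c blk=7 s=3: MISS | VC [19, 23]
  [5] addr=0x1f blk=7 s=3: L1-HIT | VC [19, 23]
  [6] addr=0x5f blk=23 s=3: VC-HIT | VC [19, 7]
  [7] addr=0x5c blk=23 s=3: L1-HIT | VC [19, 7]
  [8] addr=0x70 blk=28 s=0: MISS | VC [19, 7]
  [9] addr=0x11 blk=4 s=0: MISS | VC [19, 7, 28]
  [10] addr=0x71 blk=28 s=0: VC-HIT | VC [19, 7, 4]
  [11] addr=0x11 blk=4 s=0: VC-HIT | VC [19, 7, 28]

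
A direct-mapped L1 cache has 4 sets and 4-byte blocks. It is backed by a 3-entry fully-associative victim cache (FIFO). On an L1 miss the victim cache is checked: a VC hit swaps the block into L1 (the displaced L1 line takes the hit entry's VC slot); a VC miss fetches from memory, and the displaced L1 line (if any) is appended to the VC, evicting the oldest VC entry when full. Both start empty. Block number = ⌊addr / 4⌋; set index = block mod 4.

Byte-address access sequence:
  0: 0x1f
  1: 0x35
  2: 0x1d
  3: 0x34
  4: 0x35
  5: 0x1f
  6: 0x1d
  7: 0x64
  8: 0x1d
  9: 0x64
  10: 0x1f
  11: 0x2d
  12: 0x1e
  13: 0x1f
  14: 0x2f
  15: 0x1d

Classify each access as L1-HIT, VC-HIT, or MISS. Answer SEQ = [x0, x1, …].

SEQ = [MISS, MISS, L1-HIT, L1-HIT, L1-HIT, L1-HIT, L1-HIT, MISS, L1-HIT, L1-HIT, L1-HIT, MISS, VC-HIT, L1-HIT, VC-HIT, VC-HIT]

0: 0x1f (blk 7, set 3) → MISS  vc=[]
1: 0x35 (blk 13, set 1) → MISS  vc=[]
2: 0x1d (blk 7, set 3) → L1-HIT  vc=[]
3: 0x34 (blk 13, set 1) → L1-HIT  vc=[]
4: 0x35 (blk 13, set 1) → L1-HIT  vc=[]
5: 0x1f (blk 7, set 3) → L1-HIT  vc=[]
6: 0x1d (blk 7, set 3) → L1-HIT  vc=[]
7: 0x64 (blk 25, set 1) → MISS  vc=[13]
8: 0x1d (blk 7, set 3) → L1-HIT  vc=[13]
9: 0x64 (blk 25, set 1) → L1-HIT  vc=[13]
10: 0x1f (blk 7, set 3) → L1-HIT  vc=[13]
11: 0x2d (blk 11, set 3) → MISS  vc=[13, 7]
12: 0x1e (blk 7, set 3) → VC-HIT  vc=[13, 11]
13: 0x1f (blk 7, set 3) → L1-HIT  vc=[13, 11]
14: 0x2f (blk 11, set 3) → VC-HIT  vc=[13, 7]
15: 0x1d (blk 7, set 3) → VC-HIT  vc=[13, 11]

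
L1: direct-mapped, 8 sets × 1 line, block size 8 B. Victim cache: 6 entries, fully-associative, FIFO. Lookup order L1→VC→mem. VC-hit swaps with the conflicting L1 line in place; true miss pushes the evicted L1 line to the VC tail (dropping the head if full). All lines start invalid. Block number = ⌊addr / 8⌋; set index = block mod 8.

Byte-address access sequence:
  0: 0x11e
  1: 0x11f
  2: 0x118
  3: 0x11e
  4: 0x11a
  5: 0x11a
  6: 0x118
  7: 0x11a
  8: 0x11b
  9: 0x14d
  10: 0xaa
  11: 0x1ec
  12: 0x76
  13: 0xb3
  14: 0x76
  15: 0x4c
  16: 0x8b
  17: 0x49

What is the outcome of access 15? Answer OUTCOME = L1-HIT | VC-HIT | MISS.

OUTCOME = MISS

  [0] addr=0x11e blk=35 s=3: MISS | VC []
  [1] addr=0x11f blk=35 s=3: L1-HIT | VC []
  [2] addr=0x118 blk=35 s=3: L1-HIT | VC []
  [3] addr=0x11e blk=35 s=3: L1-HIT | VC []
  [4] addr=0x11a blk=35 s=3: L1-HIT | VC []
  [5] addr=0x11a blk=35 s=3: L1-HIT | VC []
  [6] addr=0x118 blk=35 s=3: L1-HIT | VC []
  [7] addr=0x11a blk=35 s=3: L1-HIT | VC []
  [8] addr=0x11b blk=35 s=3: L1-HIT | VC []
  [9] addr=0x14d blk=41 s=1: MISS | VC []
  [10] addr=0xaa blk=21 s=5: MISS | VC []
  [11] addr=0x1ec blk=61 s=5: MISS | VC [21]
  [12] addr=0x76 blk=14 s=6: MISS | VC [21]
  [13] addr=0xb3 blk=22 s=6: MISS | VC [21, 14]
  [14] addr=0x76 blk=14 s=6: VC-HIT | VC [21, 22]
  [15] addr=0x4c blk=9 s=1: MISS | VC [21, 22, 41]
  [16] addr=0x8b blk=17 s=1: MISS | VC [21, 22, 41, 9]
  [17] addr=0x49 blk=9 s=1: VC-HIT | VC [21, 22, 41, 17]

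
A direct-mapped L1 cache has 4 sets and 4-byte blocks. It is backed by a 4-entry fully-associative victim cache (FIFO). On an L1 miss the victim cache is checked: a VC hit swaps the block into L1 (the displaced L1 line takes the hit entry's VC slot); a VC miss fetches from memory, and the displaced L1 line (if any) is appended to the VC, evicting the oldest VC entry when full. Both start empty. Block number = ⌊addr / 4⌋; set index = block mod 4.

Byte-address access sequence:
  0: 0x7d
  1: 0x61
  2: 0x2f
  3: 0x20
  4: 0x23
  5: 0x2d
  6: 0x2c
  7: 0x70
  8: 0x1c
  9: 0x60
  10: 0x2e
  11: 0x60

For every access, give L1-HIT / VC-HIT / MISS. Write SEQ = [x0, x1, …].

SEQ = [MISS, MISS, MISS, MISS, L1-HIT, L1-HIT, L1-HIT, MISS, MISS, VC-HIT, VC-HIT, L1-HIT]

  [0] addr=0x7d blk=31 s=3: MISS | VC []
  [1] addr=0x61 blk=24 s=0: MISS | VC []
  [2] addr=0x2f blk=11 s=3: MISS | VC [31]
  [3] addr=0x20 blk=8 s=0: MISS | VC [31, 24]
  [4] addr=0x23 blk=8 s=0: L1-HIT | VC [31, 24]
  [5] addr=0x2d blk=11 s=3: L1-HIT | VC [31, 24]
  [6] addr=0x2c blk=11 s=3: L1-HIT | VC [31, 24]
  [7] addr=0x70 blk=28 s=0: MISS | VC [31, 24, 8]
  [8] addr=0x1c blk=7 s=3: MISS | VC [31, 24, 8, 11]
  [9] addr=0x60 blk=24 s=0: VC-HIT | VC [31, 28, 8, 11]
  [10] addr=0x2e blk=11 s=3: VC-HIT | VC [31, 28, 8, 7]
  [11] addr=0x60 blk=24 s=0: L1-HIT | VC [31, 28, 8, 7]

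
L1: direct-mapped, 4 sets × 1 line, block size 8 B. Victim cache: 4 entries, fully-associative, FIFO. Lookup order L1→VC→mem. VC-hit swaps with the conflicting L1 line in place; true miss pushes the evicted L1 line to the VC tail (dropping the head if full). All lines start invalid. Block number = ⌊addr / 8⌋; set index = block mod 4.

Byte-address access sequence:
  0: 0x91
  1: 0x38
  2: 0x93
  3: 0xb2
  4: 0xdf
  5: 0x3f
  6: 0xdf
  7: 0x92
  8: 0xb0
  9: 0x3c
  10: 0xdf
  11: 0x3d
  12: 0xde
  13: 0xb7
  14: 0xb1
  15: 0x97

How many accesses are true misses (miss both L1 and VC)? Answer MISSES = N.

  [0] addr=0x91 blk=18 s=2: MISS | VC []
  [1] addr=0x38 blk=7 s=3: MISS | VC []
  [2] addr=0x93 blk=18 s=2: L1-HIT | VC []
  [3] addr=0xb2 blk=22 s=2: MISS | VC [18]
  [4] addr=0xdf blk=27 s=3: MISS | VC [18, 7]
  [5] addr=0x3f blk=7 s=3: VC-HIT | VC [18, 27]
  [6] addr=0xdf blk=27 s=3: VC-HIT | VC [18, 7]
  [7] addr=0x92 blk=18 s=2: VC-HIT | VC [22, 7]
  [8] addr=0xb0 blk=22 s=2: VC-HIT | VC [18, 7]
  [9] addr=0x3c blk=7 s=3: VC-HIT | VC [18, 27]
  [10] addr=0xdf blk=27 s=3: VC-HIT | VC [18, 7]
  [11] addr=0x3d blk=7 s=3: VC-HIT | VC [18, 27]
  [12] addr=0xde blk=27 s=3: VC-HIT | VC [18, 7]
  [13] addr=0xb7 blk=22 s=2: L1-HIT | VC [18, 7]
  [14] addr=0xb1 blk=22 s=2: L1-HIT | VC [18, 7]
  [15] addr=0x97 blk=18 s=2: VC-HIT | VC [22, 7]

MISSES = 4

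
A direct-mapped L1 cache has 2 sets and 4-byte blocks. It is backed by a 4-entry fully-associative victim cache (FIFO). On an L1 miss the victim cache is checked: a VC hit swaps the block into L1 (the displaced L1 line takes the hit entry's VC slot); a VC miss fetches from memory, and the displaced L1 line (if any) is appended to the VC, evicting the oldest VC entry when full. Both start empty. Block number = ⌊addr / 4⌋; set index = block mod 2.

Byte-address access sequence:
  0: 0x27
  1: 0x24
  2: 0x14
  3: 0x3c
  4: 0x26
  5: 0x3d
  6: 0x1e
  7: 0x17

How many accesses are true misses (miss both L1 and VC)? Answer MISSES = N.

  [0] addr=0x27 blk=9 s=1: MISS | VC []
  [1] addr=0x24 blk=9 s=1: L1-HIT | VC []
  [2] addr=0x14 blk=5 s=1: MISS | VC [9]
  [3] addr=0x3c blk=15 s=1: MISS | VC [9, 5]
  [4] addr=0x26 blk=9 s=1: VC-HIT | VC [15, 5]
  [5] addr=0x3d blk=15 s=1: VC-HIT | VC [9, 5]
  [6] addr=0x1e blk=7 s=1: MISS | VC [9, 5, 15]
  [7] addr=0x17 blk=5 s=1: VC-HIT | VC [9, 7, 15]

MISSES = 4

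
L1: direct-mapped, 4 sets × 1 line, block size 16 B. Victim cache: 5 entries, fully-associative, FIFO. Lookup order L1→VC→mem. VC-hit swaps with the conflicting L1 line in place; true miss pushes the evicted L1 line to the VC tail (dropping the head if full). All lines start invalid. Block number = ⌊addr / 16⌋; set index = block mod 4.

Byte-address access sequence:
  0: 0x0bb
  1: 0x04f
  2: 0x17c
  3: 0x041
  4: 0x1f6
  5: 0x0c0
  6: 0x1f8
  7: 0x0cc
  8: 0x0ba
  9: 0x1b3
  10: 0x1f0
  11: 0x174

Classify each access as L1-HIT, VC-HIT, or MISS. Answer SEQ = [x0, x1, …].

SEQ = [MISS, MISS, MISS, L1-HIT, MISS, MISS, L1-HIT, L1-HIT, VC-HIT, MISS, VC-HIT, VC-HIT]

0: 0xbb (blk 11, set 3) → MISS  vc=[]
1: 0x4f (blk 4, set 0) → MISS  vc=[]
2: 0x17c (blk 23, set 3) → MISS  vc=[11]
3: 0x41 (blk 4, set 0) → L1-HIT  vc=[11]
4: 0x1f6 (blk 31, set 3) → MISS  vc=[11, 23]
5: 0xc0 (blk 12, set 0) → MISS  vc=[11, 23, 4]
6: 0x1f8 (blk 31, set 3) → L1-HIT  vc=[11, 23, 4]
7: 0xcc (blk 12, set 0) → L1-HIT  vc=[11, 23, 4]
8: 0xba (blk 11, set 3) → VC-HIT  vc=[31, 23, 4]
9: 0x1b3 (blk 27, set 3) → MISS  vc=[31, 23, 4, 11]
10: 0x1f0 (blk 31, set 3) → VC-HIT  vc=[27, 23, 4, 11]
11: 0x174 (blk 23, set 3) → VC-HIT  vc=[27, 31, 4, 11]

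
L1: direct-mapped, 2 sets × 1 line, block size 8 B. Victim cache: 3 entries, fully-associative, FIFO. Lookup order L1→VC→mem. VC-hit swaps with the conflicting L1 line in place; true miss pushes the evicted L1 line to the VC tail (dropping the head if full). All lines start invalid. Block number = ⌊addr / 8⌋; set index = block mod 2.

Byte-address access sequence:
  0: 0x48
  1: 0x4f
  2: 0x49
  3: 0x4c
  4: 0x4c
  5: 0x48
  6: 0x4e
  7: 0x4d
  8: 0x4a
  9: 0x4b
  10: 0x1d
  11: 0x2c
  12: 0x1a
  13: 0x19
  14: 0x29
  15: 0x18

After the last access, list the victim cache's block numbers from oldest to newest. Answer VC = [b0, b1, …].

  [0] addr=0x48 blk=9 s=1: MISS | VC []
  [1] addr=0x4f blk=9 s=1: L1-HIT | VC []
  [2] addr=0x49 blk=9 s=1: L1-HIT | VC []
  [3] addr=0x4c blk=9 s=1: L1-HIT | VC []
  [4] addr=0x4c blk=9 s=1: L1-HIT | VC []
  [5] addr=0x48 blk=9 s=1: L1-HIT | VC []
  [6] addr=0x4e blk=9 s=1: L1-HIT | VC []
  [7] addr=0x4d blk=9 s=1: L1-HIT | VC []
  [8] addr=0x4a blk=9 s=1: L1-HIT | VC []
  [9] addr=0x4b blk=9 s=1: L1-HIT | VC []
  [10] addr=0x1d blk=3 s=1: MISS | VC [9]
  [11] addr=0x2c blk=5 s=1: MISS | VC [9, 3]
  [12] addr=0x1a blk=3 s=1: VC-HIT | VC [9, 5]
  [13] addr=0x19 blk=3 s=1: L1-HIT | VC [9, 5]
  [14] addr=0x29 blk=5 s=1: VC-HIT | VC [9, 3]
  [15] addr=0x18 blk=3 s=1: VC-HIT | VC [9, 5]

VC = [9, 5]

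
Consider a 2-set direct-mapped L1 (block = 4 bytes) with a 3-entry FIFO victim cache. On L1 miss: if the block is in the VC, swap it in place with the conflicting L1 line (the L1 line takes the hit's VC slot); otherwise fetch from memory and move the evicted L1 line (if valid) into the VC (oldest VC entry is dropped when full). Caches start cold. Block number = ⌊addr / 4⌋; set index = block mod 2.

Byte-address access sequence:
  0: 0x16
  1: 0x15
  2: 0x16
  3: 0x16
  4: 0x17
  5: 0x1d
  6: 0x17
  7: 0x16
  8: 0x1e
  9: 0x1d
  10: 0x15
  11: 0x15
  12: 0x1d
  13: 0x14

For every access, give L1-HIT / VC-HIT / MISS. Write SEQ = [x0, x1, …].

0: 0x16 (blk 5, set 1) → MISS  vc=[]
1: 0x15 (blk 5, set 1) → L1-HIT  vc=[]
2: 0x16 (blk 5, set 1) → L1-HIT  vc=[]
3: 0x16 (blk 5, set 1) → L1-HIT  vc=[]
4: 0x17 (blk 5, set 1) → L1-HIT  vc=[]
5: 0x1d (blk 7, set 1) → MISS  vc=[5]
6: 0x17 (blk 5, set 1) → VC-HIT  vc=[7]
7: 0x16 (blk 5, set 1) → L1-HIT  vc=[7]
8: 0x1e (blk 7, set 1) → VC-HIT  vc=[5]
9: 0x1d (blk 7, set 1) → L1-HIT  vc=[5]
10: 0x15 (blk 5, set 1) → VC-HIT  vc=[7]
11: 0x15 (blk 5, set 1) → L1-HIT  vc=[7]
12: 0x1d (blk 7, set 1) → VC-HIT  vc=[5]
13: 0x14 (blk 5, set 1) → VC-HIT  vc=[7]

SEQ = [MISS, L1-HIT, L1-HIT, L1-HIT, L1-HIT, MISS, VC-HIT, L1-HIT, VC-HIT, L1-HIT, VC-HIT, L1-HIT, VC-HIT, VC-HIT]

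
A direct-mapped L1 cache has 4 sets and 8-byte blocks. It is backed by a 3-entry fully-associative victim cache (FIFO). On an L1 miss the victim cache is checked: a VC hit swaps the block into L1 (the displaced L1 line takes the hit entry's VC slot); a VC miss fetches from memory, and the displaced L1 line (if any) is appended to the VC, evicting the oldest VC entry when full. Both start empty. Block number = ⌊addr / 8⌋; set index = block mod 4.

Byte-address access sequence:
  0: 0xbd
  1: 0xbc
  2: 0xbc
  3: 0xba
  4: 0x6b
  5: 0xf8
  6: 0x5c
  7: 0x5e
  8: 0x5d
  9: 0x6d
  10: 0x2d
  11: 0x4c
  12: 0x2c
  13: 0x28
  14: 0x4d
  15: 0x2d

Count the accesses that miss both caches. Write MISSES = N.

0: 0xbd (blk 23, set 3) → MISS  vc=[]
1: 0xbc (blk 23, set 3) → L1-HIT  vc=[]
2: 0xbc (blk 23, set 3) → L1-HIT  vc=[]
3: 0xba (blk 23, set 3) → L1-HIT  vc=[]
4: 0x6b (blk 13, set 1) → MISS  vc=[]
5: 0xf8 (blk 31, set 3) → MISS  vc=[23]
6: 0x5c (blk 11, set 3) → MISS  vc=[23, 31]
7: 0x5e (blk 11, set 3) → L1-HIT  vc=[23, 31]
8: 0x5d (blk 11, set 3) → L1-HIT  vc=[23, 31]
9: 0x6d (blk 13, set 1) → L1-HIT  vc=[23, 31]
10: 0x2d (blk 5, set 1) → MISS  vc=[23, 31, 13]
11: 0x4c (blk 9, set 1) → MISS  vc=[31, 13, 5]
12: 0x2c (blk 5, set 1) → VC-HIT  vc=[31, 13, 9]
13: 0x28 (blk 5, set 1) → L1-HIT  vc=[31, 13, 9]
14: 0x4d (blk 9, set 1) → VC-HIT  vc=[31, 13, 5]
15: 0x2d (blk 5, set 1) → VC-HIT  vc=[31, 13, 9]

MISSES = 6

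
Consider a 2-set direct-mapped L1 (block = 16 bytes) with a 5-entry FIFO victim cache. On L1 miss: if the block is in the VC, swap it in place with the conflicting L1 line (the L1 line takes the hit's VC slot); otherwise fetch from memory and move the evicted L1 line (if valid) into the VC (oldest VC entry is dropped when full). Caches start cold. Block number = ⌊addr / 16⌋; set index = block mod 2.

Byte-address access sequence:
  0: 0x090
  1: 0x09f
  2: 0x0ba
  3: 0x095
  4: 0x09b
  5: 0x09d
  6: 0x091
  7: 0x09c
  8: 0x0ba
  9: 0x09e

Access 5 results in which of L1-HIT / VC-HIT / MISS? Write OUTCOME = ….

OUTCOME = L1-HIT

#0 0x90→b9/s1 MISS; vc=[]
#1 0x9f→b9/s1 L1-HIT; vc=[]
#2 0xba→b11/s1 MISS; vc=[9]
#3 0x95→b9/s1 VC-HIT; vc=[11]
#4 0x9b→b9/s1 L1-HIT; vc=[11]
#5 0x9d→b9/s1 L1-HIT; vc=[11]
#6 0x91→b9/s1 L1-HIT; vc=[11]
#7 0x9c→b9/s1 L1-HIT; vc=[11]
#8 0xba→b11/s1 VC-HIT; vc=[9]
#9 0x9e→b9/s1 VC-HIT; vc=[11]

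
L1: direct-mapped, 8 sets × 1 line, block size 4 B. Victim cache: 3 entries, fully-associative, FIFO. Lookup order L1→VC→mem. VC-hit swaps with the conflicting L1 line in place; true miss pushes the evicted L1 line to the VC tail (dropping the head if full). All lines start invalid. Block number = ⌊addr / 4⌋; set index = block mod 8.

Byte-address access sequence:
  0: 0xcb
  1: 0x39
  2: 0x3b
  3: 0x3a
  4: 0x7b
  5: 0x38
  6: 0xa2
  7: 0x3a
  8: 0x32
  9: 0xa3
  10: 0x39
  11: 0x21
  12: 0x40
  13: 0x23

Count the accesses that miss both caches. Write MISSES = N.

#0 0xcb→b50/s2 MISS; vc=[]
#1 0x39→b14/s6 MISS; vc=[]
#2 0x3b→b14/s6 L1-HIT; vc=[]
#3 0x3a→b14/s6 L1-HIT; vc=[]
#4 0x7b→b30/s6 MISS; vc=[14]
#5 0x38→b14/s6 VC-HIT; vc=[30]
#6 0xa2→b40/s0 MISS; vc=[30]
#7 0x3a→b14/s6 L1-HIT; vc=[30]
#8 0x32→b12/s4 MISS; vc=[30]
#9 0xa3→b40/s0 L1-HIT; vc=[30]
#10 0x39→b14/s6 L1-HIT; vc=[30]
#11 0x21→b8/s0 MISS; vc=[30,40]
#12 0x40→b16/s0 MISS; vc=[30,40,8]
#13 0x23→b8/s0 VC-HIT; vc=[30,40,16]

MISSES = 7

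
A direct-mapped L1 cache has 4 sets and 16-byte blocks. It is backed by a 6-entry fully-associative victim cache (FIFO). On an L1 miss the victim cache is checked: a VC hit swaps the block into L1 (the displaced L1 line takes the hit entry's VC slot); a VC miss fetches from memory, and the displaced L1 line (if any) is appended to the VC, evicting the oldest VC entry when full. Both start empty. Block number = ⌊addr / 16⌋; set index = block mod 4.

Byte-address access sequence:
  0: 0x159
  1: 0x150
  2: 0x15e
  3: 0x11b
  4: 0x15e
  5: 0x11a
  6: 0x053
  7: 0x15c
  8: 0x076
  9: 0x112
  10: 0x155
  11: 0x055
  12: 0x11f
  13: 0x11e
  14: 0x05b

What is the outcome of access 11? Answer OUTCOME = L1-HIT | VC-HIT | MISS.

OUTCOME = VC-HIT

#0 0x159→b21/s1 MISS; vc=[]
#1 0x150→b21/s1 L1-HIT; vc=[]
#2 0x15e→b21/s1 L1-HIT; vc=[]
#3 0x11b→b17/s1 MISS; vc=[21]
#4 0x15e→b21/s1 VC-HIT; vc=[17]
#5 0x11a→b17/s1 VC-HIT; vc=[21]
#6 0x53→b5/s1 MISS; vc=[21,17]
#7 0x15c→b21/s1 VC-HIT; vc=[5,17]
#8 0x76→b7/s3 MISS; vc=[5,17]
#9 0x112→b17/s1 VC-HIT; vc=[5,21]
#10 0x155→b21/s1 VC-HIT; vc=[5,17]
#11 0x55→b5/s1 VC-HIT; vc=[21,17]
#12 0x11f→b17/s1 VC-HIT; vc=[21,5]
#13 0x11e→b17/s1 L1-HIT; vc=[21,5]
#14 0x5b→b5/s1 VC-HIT; vc=[21,17]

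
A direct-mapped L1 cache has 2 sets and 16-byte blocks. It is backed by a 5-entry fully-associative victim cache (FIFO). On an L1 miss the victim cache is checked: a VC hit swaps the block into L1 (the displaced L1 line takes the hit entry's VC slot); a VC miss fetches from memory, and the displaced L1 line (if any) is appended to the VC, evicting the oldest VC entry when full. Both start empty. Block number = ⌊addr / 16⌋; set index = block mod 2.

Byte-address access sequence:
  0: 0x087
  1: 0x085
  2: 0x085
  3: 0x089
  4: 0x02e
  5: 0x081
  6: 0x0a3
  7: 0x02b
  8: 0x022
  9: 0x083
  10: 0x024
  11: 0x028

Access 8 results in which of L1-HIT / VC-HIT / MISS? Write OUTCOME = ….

0: 0x87 (blk 8, set 0) → MISS  vc=[]
1: 0x85 (blk 8, set 0) → L1-HIT  vc=[]
2: 0x85 (blk 8, set 0) → L1-HIT  vc=[]
3: 0x89 (blk 8, set 0) → L1-HIT  vc=[]
4: 0x2e (blk 2, set 0) → MISS  vc=[8]
5: 0x81 (blk 8, set 0) → VC-HIT  vc=[2]
6: 0xa3 (blk 10, set 0) → MISS  vc=[2, 8]
7: 0x2b (blk 2, set 0) → VC-HIT  vc=[10, 8]
8: 0x22 (blk 2, set 0) → L1-HIT  vc=[10, 8]
9: 0x83 (blk 8, set 0) → VC-HIT  vc=[10, 2]
10: 0x24 (blk 2, set 0) → VC-HIT  vc=[10, 8]
11: 0x28 (blk 2, set 0) → L1-HIT  vc=[10, 8]

OUTCOME = L1-HIT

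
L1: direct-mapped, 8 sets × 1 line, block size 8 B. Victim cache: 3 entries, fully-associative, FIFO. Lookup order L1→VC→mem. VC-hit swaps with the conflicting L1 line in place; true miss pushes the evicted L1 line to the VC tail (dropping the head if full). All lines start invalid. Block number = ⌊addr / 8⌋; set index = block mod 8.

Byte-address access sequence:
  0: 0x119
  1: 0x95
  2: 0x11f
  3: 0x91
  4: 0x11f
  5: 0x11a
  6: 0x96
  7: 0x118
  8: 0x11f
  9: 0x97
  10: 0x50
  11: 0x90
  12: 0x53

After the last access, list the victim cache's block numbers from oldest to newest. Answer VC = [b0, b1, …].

VC = [18]

0: 0x119 (blk 35, set 3) → MISS  vc=[]
1: 0x95 (blk 18, set 2) → MISS  vc=[]
2: 0x11f (blk 35, set 3) → L1-HIT  vc=[]
3: 0x91 (blk 18, set 2) → L1-HIT  vc=[]
4: 0x11f (blk 35, set 3) → L1-HIT  vc=[]
5: 0x11a (blk 35, set 3) → L1-HIT  vc=[]
6: 0x96 (blk 18, set 2) → L1-HIT  vc=[]
7: 0x118 (blk 35, set 3) → L1-HIT  vc=[]
8: 0x11f (blk 35, set 3) → L1-HIT  vc=[]
9: 0x97 (blk 18, set 2) → L1-HIT  vc=[]
10: 0x50 (blk 10, set 2) → MISS  vc=[18]
11: 0x90 (blk 18, set 2) → VC-HIT  vc=[10]
12: 0x53 (blk 10, set 2) → VC-HIT  vc=[18]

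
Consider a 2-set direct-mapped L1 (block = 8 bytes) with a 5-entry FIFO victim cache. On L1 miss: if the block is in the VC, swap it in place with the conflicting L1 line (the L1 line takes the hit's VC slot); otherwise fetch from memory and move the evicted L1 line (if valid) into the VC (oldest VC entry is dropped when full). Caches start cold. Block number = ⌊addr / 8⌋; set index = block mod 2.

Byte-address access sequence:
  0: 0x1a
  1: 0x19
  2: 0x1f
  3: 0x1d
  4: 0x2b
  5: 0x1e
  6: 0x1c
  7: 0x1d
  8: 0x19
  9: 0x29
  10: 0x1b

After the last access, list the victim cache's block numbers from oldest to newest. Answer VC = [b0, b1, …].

VC = [5]

0: 0x1a (blk 3, set 1) → MISS  vc=[]
1: 0x19 (blk 3, set 1) → L1-HIT  vc=[]
2: 0x1f (blk 3, set 1) → L1-HIT  vc=[]
3: 0x1d (blk 3, set 1) → L1-HIT  vc=[]
4: 0x2b (blk 5, set 1) → MISS  vc=[3]
5: 0x1e (blk 3, set 1) → VC-HIT  vc=[5]
6: 0x1c (blk 3, set 1) → L1-HIT  vc=[5]
7: 0x1d (blk 3, set 1) → L1-HIT  vc=[5]
8: 0x19 (blk 3, set 1) → L1-HIT  vc=[5]
9: 0x29 (blk 5, set 1) → VC-HIT  vc=[3]
10: 0x1b (blk 3, set 1) → VC-HIT  vc=[5]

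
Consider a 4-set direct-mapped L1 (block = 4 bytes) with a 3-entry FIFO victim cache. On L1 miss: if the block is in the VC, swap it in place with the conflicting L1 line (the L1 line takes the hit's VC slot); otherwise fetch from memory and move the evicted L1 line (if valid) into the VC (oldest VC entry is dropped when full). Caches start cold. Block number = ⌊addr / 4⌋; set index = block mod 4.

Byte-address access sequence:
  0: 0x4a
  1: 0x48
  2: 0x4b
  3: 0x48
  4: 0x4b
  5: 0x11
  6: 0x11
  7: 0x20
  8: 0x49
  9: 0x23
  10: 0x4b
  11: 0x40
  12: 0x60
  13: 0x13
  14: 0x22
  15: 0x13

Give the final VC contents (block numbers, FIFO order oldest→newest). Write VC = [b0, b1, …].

VC = [24, 8, 16]

  [0] addr=0x4a blk=18 s=2: MISS | VC []
  [1] addr=0x48 blk=18 s=2: L1-HIT | VC []
  [2] addr=0x4b blk=18 s=2: L1-HIT | VC []
  [3] addr=0x48 blk=18 s=2: L1-HIT | VC []
  [4] addr=0x4b blk=18 s=2: L1-HIT | VC []
  [5] addr=0x11 blk=4 s=0: MISS | VC []
  [6] addr=0x11 blk=4 s=0: L1-HIT | VC []
  [7] addr=0x20 blk=8 s=0: MISS | VC [4]
  [8] addr=0x49 blk=18 s=2: L1-HIT | VC [4]
  [9] addr=0x23 blk=8 s=0: L1-HIT | VC [4]
  [10] addr=0x4b blk=18 s=2: L1-HIT | VC [4]
  [11] addr=0x40 blk=16 s=0: MISS | VC [4, 8]
  [12] addr=0x60 blk=24 s=0: MISS | VC [4, 8, 16]
  [13] addr=0x13 blk=4 s=0: VC-HIT | VC [24, 8, 16]
  [14] addr=0x22 blk=8 s=0: VC-HIT | VC [24, 4, 16]
  [15] addr=0x13 blk=4 s=0: VC-HIT | VC [24, 8, 16]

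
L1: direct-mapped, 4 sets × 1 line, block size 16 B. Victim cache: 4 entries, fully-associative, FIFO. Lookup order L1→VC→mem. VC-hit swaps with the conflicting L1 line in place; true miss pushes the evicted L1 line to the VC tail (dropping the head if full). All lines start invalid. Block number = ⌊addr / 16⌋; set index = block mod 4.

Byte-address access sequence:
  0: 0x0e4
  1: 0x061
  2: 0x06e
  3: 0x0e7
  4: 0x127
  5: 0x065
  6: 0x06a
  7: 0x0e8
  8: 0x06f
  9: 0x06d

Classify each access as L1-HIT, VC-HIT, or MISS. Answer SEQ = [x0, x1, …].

  [0] addr=0xe4 blk=14 s=2: MISS | VC []
  [1] addr=0x61 blk=6 s=2: MISS | VC [14]
  [2] addr=0x6e blk=6 s=2: L1-HIT | VC [14]
  [3] addr=0xe7 blk=14 s=2: VC-HIT | VC [6]
  [4] addr=0x127 blk=18 s=2: MISS | VC [6, 14]
  [5] addr=0x65 blk=6 s=2: VC-HIT | VC [18, 14]
  [6] addr=0x6a blk=6 s=2: L1-HIT | VC [18, 14]
  [7] addr=0xe8 blk=14 s=2: VC-HIT | VC [18, 6]
  [8] addr=0x6f blk=6 s=2: VC-HIT | VC [18, 14]
  [9] addr=0x6d blk=6 s=2: L1-HIT | VC [18, 14]

SEQ = [MISS, MISS, L1-HIT, VC-HIT, MISS, VC-HIT, L1-HIT, VC-HIT, VC-HIT, L1-HIT]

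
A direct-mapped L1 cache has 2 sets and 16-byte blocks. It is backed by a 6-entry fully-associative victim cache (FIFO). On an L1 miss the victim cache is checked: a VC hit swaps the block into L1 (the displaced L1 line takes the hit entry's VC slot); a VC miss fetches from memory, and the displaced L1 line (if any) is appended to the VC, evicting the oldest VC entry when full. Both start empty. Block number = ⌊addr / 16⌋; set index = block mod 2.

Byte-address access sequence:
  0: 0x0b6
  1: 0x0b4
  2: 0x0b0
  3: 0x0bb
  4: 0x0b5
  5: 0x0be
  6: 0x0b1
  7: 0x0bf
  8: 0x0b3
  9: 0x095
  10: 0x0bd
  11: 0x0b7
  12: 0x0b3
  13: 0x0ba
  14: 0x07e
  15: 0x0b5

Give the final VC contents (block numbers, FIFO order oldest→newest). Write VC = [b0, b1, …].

VC = [9, 7]

0: 0xb6 (blk 11, set 1) → MISS  vc=[]
1: 0xb4 (blk 11, set 1) → L1-HIT  vc=[]
2: 0xb0 (blk 11, set 1) → L1-HIT  vc=[]
3: 0xbb (blk 11, set 1) → L1-HIT  vc=[]
4: 0xb5 (blk 11, set 1) → L1-HIT  vc=[]
5: 0xbe (blk 11, set 1) → L1-HIT  vc=[]
6: 0xb1 (blk 11, set 1) → L1-HIT  vc=[]
7: 0xbf (blk 11, set 1) → L1-HIT  vc=[]
8: 0xb3 (blk 11, set 1) → L1-HIT  vc=[]
9: 0x95 (blk 9, set 1) → MISS  vc=[11]
10: 0xbd (blk 11, set 1) → VC-HIT  vc=[9]
11: 0xb7 (blk 11, set 1) → L1-HIT  vc=[9]
12: 0xb3 (blk 11, set 1) → L1-HIT  vc=[9]
13: 0xba (blk 11, set 1) → L1-HIT  vc=[9]
14: 0x7e (blk 7, set 1) → MISS  vc=[9, 11]
15: 0xb5 (blk 11, set 1) → VC-HIT  vc=[9, 7]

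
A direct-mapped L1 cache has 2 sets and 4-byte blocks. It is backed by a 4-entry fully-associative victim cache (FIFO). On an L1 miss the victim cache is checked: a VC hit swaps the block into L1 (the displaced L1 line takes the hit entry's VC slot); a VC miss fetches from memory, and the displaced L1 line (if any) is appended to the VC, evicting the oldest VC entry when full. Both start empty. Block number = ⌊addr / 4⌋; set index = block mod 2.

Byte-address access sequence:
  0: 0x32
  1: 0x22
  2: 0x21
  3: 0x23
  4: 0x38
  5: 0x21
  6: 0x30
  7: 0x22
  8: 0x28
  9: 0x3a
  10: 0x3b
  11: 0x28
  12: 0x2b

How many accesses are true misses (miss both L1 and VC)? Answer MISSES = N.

MISSES = 4

#0 0x32→b12/s0 MISS; vc=[]
#1 0x22→b8/s0 MISS; vc=[12]
#2 0x21→b8/s0 L1-HIT; vc=[12]
#3 0x23→b8/s0 L1-HIT; vc=[12]
#4 0x38→b14/s0 MISS; vc=[12,8]
#5 0x21→b8/s0 VC-HIT; vc=[12,14]
#6 0x30→b12/s0 VC-HIT; vc=[8,14]
#7 0x22→b8/s0 VC-HIT; vc=[12,14]
#8 0x28→b10/s0 MISS; vc=[12,14,8]
#9 0x3a→b14/s0 VC-HIT; vc=[12,10,8]
#10 0x3b→b14/s0 L1-HIT; vc=[12,10,8]
#11 0x28→b10/s0 VC-HIT; vc=[12,14,8]
#12 0x2b→b10/s0 L1-HIT; vc=[12,14,8]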